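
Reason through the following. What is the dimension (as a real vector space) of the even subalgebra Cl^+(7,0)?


Even subalgebra dimension = 2^(n-1)
n = 7 + 0 = 7
2^(7 - 1) = 2^6 = 64
Verification: sum of C(7,k) for even k = 1 + 21 + 35 + 7 = 64
Result = 64


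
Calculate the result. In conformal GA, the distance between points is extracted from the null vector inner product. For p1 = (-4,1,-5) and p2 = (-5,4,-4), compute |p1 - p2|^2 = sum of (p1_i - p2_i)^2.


p1 - p2 = (1, -3, -1)
|p1 - p2|^2 = 1^2 + (-3)^2 + (-1)^2
= 1 + 9 + 1
= 11


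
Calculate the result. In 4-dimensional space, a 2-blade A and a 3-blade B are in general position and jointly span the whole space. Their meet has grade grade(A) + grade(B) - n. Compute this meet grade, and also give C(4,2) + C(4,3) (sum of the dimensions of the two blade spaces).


Meet grade = grade(A) + grade(B) - n
= 2 + 3 - 4 = 1
C(4,2) = 6
C(4,3) = 4
dim_A + dim_B = 6 + 4 = 10


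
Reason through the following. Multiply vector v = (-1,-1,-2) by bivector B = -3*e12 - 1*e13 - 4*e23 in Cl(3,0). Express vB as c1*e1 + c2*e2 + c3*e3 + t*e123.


vB has grade-1 (vector) and grade-3 (trivector) parts: vB = (v _| B) + (v ^ B).
Vector part <vB>_1:
  e1: -v2*b12 - v3*b13 = -(-1)*(-3) - (-2)*(-1) = -5
  e2: v1*b12 - v3*b23 = (-1)*(-3) - (-2)*(-4) = -5
  e3: v1*b13 + v2*b23 = (-1)*(-1) + (-1)*(-4) = 5
Trivector part <vB>_3:
  e123: v1*b23 - v2*b13 + v3*b12 = (-1)*(-4) - (-1)*(-1) + (-2)*(-3) = 9
vB = -5*e1 - 5*e2 + 5*e3 + 9*e123


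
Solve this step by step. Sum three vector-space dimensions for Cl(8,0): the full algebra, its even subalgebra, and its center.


n = 8 + 0 = 8
Total dim = 2^8 = 256
Even subalgebra dim = 2^7 = 128
n is even, so center dim = 1
Sum = 256 + 128 + 1 = 385


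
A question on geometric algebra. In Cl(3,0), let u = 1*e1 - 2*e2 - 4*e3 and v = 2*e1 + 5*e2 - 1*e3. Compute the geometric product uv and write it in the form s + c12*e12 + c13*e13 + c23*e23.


In Cl(3,0): e_i^2 = 1, e_ie_j = -e_je_i for i != j.
Scalar part = u . v = 1*2 + (-2)*5 + (-4)*(-1)
= 2 + (-10) + 4 = -4
e12 coeff = 1*5 - (-2)*2 = 5 - (-4) = 9
e13 coeff = 1*(-1) - (-4)*2 = -1 - (-8) = 7
e23 coeff = (-2)*(-1) - (-4)*5 = 2 - (-20) = 22
uv = -4 + 9*e12 + 7*e13 + 22*e23


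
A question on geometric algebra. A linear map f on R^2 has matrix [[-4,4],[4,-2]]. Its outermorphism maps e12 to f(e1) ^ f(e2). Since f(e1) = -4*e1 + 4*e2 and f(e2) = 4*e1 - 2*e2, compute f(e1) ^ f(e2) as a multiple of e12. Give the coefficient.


The outermorphism of a linear map f sends e1^e2 to f(e1)^f(e2).
f(e1) = -4*e1 + 4*e2
f(e2) = 4*e1 - 2*e2
f(e1) ^ f(e2) = (-4*e1 + 4*e2) ^ (4*e1 - 2*e2)
= (-4)*(-2)*e12 + 4*4*e21
= (8 - 16)*e12
= -8*e12
Coefficient = -8


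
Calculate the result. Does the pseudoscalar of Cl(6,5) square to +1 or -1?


The pseudoscalar I = e1...e_n (product of all n generators) of Cl(p,q) satisfies I^2 = (-1)^(q + n(n-1)/2).
p = 6, q = 5, n = p + q = 11
n(n-1)/2 = 11 * 10 / 2 = 55
Exponent = q + n(n-1)/2 = 5 + 55 = 60
I^2 = (-1)^60 = +1


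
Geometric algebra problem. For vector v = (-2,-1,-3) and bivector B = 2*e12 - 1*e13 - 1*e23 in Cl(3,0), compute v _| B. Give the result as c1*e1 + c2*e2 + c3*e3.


Left contraction v _| B = <vB>_1 (grade-1 part of the geometric product vB).
Using e1_|e12 = e2, e2_|e12 = -e1, e1_|e13 = e3, e3_|e13 = -e1, e2_|e23 = e3, e3_|e23 = -e2:
e1 coeff: -v2*b12 - v3*b13 = -(-1)*(2) - (-3)*(-1) = -1
e2 coeff: v1*b12 - v3*b23 = (-2)*(2) - (-3)*(-1) = -7
e3 coeff: v1*b13 + v2*b23 = (-2)*(-1) + (-1)*(-1) = 3
v _| B = -1*e1 - 7*e2 + 3*e3


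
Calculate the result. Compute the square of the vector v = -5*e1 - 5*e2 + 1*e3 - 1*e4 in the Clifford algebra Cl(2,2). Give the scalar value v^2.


v^2 = sum of c_i^2 * e_i^2
Positive signature terms (e_i^2 = +1): (-5)^2 + (-5)^2 = 50
Negative signature terms (e_j^2 = -1): 1^2 + (-1)^2 = 2
v^2 = 50 - 2 = 48


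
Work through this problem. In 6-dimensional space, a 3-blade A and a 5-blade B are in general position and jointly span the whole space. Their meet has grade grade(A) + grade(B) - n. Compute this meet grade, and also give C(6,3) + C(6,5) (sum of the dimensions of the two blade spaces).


Meet grade = grade(A) + grade(B) - n
= 3 + 5 - 6 = 2
C(6,3) = 20
C(6,5) = 6
dim_A + dim_B = 20 + 6 = 26


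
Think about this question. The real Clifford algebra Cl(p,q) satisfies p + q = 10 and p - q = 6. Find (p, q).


We need p + q = 10 and p - q = 6.
Adding: 2p = 10 + 6 = 16, so p = 8.
Then q = 10 - 8 = 2.
(p, q) = (8, 2)


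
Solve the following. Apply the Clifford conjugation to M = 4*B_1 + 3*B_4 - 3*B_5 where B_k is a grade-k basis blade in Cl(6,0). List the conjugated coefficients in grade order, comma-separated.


Clifford conjugate sign for grade k: (-1)^(k(k+1)/2)
Grade 1: (-1)^(1*2/2) = (-1)^1 = -1, coeff 4 -> -4
Grade 4: (-1)^(4*5/2) = (-1)^10 = 1, coeff 3 -> 3
Grade 5: (-1)^(5*6/2) = (-1)^15 = -1, coeff -3 -> 3
Conjugated coefficients: -4, 3, 3


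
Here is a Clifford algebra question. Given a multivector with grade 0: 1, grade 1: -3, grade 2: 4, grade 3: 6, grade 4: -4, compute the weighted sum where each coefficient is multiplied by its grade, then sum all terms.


Grade-weighted sum = sum of grade_k * coefficient_k
0*1 = 0
1*(-3) = -3
2*4 = 8
3*6 = 18
4*(-4) = -16
Total = 0 + (-3) + 8 + 18 + (-16) = 7


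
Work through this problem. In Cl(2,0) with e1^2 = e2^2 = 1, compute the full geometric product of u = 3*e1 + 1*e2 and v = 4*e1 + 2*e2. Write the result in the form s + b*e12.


Expand: (3*e1 + 1*e2)(4*e1 + 2*e2)
= 3*4*e1e1 + 3*2*e1e2 + 1*4*e2e1 + 1*2*e2e2
Using e1^2 = e2^2 = 1, e2e1 = -e1e2:
Scalar part s = 3*4 + 1*2 = 12 + 2 = 14
Bivector part b = 3*2 - 1*4 = 6 - 4 = 2
uv = 14 + 2*e12


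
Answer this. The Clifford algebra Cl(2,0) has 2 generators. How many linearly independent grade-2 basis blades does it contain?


Number of grade-k basis blades in Cl(p,q) with n = p + q is C(n, k).
n = 2 + 0 = 2
C(2, 2) = 2! / (2! * 0!)
= 2 / (2 * 1)
= 1


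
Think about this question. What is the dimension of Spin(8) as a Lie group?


Spin(n) double-covers SO(n); both have Lie algebra so(n) of dimension n(n-1)/2.
n = 8
n(n-1) = 8 * 7 = 56
dim Spin(8) = 56/2 = 28


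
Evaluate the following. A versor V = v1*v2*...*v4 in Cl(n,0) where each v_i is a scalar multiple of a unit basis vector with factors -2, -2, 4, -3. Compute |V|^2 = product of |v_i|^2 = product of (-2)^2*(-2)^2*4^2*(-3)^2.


Each vector v_i has |v_i|^2 = s_i^2
Squared scales: (-2)^2 = 4, (-2)^2 = 4, 4^2 = 16, (-3)^2 = 9
|V|^2 = 4 * 4 * 16 * 9
= 2304


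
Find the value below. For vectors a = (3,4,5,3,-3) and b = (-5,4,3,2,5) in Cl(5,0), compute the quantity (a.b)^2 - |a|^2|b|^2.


a . b = 3*(-5) + 4*4 + 5*3 + 3*2 + (-3)*5
= -15 + 16 + 15 + 6 + (-15) = 7
|a|^2 = 3^2 + 4^2 + 5^2 + 3^2 + (-3)^2 = 68
|b|^2 = (-5)^2 + 4^2 + 3^2 + 2^2 + 5^2 = 79
(a.b)^2 = 7^2 = 49
|a|^2 * |b|^2 = 68 * 79 = 5372
Result = 49 - 5372 = -5323


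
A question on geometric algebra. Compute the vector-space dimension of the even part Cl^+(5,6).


Even subalgebra dimension = 2^(n-1)
n = 5 + 6 = 11
2^(11 - 1) = 2^10 = 1024
Verification: sum of C(11,k) for even k = 1 + 55 + 330 + 462 + 165 + 11 = 1024
Result = 1024


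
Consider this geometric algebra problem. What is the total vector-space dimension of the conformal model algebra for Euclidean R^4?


The conformal model of R^4 uses Cl(5,1): the 4 Euclidean generators plus two extra orthogonal generators e+ (e+^2 = +1) and e- (e-^2 = -1), from which the null vectors e0, einf are built.
Number of generators m = 4 + 2 = 6.
dim Cl(p,q) = 2^m = 2^6 = 64


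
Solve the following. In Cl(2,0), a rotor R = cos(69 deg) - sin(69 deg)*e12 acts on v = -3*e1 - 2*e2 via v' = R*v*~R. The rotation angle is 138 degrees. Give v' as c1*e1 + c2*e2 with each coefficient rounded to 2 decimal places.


Rotor R = cos(69deg) - sin(69deg)*e12
Rotation angle theta = 2 * 69 = 138 degrees
v' = R*v*~R rotates v by theta.
cos(138deg) = -0.7431, sin(138deg) = 0.6691
v'_1 = -3*cos(138deg) - (-2)*sin(138deg)
= -3*(-0.7431) - (-2)*0.6691
= 3.57
v'_2 = -3*sin(138deg) + (-2)*cos(138deg)
= -3*0.6691 + (-2)*(-0.7431)
= -0.52
v' = 3.57*e1 - 0.52*e2


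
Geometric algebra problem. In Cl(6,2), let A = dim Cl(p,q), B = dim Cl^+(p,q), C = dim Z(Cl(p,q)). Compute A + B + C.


n = 6 + 2 = 8
Total dim = 2^8 = 256
Even subalgebra dim = 2^7 = 128
n is even, so center dim = 1
Sum = 256 + 128 + 1 = 385


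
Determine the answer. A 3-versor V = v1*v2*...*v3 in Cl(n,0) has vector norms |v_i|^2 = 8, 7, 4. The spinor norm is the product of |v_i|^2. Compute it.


Spinor norm N(V) = |v1|^2 * |v2|^2 * ... * |v3|^2
= 8 * 7 * 4
Running product: 8, 56, 224
N(V) = 224


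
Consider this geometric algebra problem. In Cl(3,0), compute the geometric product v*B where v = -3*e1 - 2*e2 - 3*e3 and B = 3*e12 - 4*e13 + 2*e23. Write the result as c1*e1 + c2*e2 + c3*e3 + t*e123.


vB has grade-1 (vector) and grade-3 (trivector) parts: vB = (v _| B) + (v ^ B).
Vector part <vB>_1:
  e1: -v2*b12 - v3*b13 = -(-2)*(3) - (-3)*(-4) = -6
  e2: v1*b12 - v3*b23 = (-3)*(3) - (-3)*(2) = -3
  e3: v1*b13 + v2*b23 = (-3)*(-4) + (-2)*(2) = 8
Trivector part <vB>_3:
  e123: v1*b23 - v2*b13 + v3*b12 = (-3)*(2) - (-2)*(-4) + (-3)*(3) = -23
vB = -6*e1 - 3*e2 + 8*e3 - 23*e123


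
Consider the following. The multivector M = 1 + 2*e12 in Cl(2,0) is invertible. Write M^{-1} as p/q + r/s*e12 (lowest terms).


M = 1 + 2*e12, where e12^2 = -1.
Since M commutes with its reverse ~M = a - b*e12, M * ~M = a^2 - b^2*e12^2 = a^2 + b^2.
So M^{-1} = ~M / (a^2 + b^2) = (a - b*e12)/(a^2 + b^2).
a^2 + b^2 = 1 + 4 = 5
Scalar part = 1/5 = 1/5
Bivector coeff = -2/5 = -2/5
M^{-1} = 1/5 - 2/5*e12


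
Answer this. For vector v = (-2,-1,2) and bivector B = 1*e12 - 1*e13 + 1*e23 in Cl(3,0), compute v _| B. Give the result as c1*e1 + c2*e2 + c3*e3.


Left contraction v _| B = <vB>_1 (grade-1 part of the geometric product vB).
Using e1_|e12 = e2, e2_|e12 = -e1, e1_|e13 = e3, e3_|e13 = -e1, e2_|e23 = e3, e3_|e23 = -e2:
e1 coeff: -v2*b12 - v3*b13 = -(-1)*(1) - (2)*(-1) = 3
e2 coeff: v1*b12 - v3*b23 = (-2)*(1) - (2)*(1) = -4
e3 coeff: v1*b13 + v2*b23 = (-2)*(-1) + (-1)*(1) = 1
v _| B = 3*e1 - 4*e2 + 1*e3


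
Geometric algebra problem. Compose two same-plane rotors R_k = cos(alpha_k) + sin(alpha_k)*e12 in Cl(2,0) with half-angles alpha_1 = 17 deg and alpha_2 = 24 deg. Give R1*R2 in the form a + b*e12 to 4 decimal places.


Same-plane rotors commute and their half-angles add:
R1*R2 = cos(a1 + a2) + sin(a1 + a2)*e12.
a1 + a2 = 17 + 24 = 41 deg
cos(41 deg) = 0.7547
sin(41 deg) = 0.6561
R1*R2 = 0.7547 + 0.6561*e12


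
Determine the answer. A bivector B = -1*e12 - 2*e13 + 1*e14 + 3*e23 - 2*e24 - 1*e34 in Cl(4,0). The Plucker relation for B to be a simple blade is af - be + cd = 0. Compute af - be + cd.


Plucker relation: af - be + cd
a*f = (-1)*(-1) = 1
b*e = (-2)*(-2) = 4
c*d = 1*3 = 3
af - be + cd = 1 - 4 + 3
= 0


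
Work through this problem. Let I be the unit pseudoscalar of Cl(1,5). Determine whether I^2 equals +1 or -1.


The pseudoscalar I = e1...e_n (product of all n generators) of Cl(p,q) satisfies I^2 = (-1)^(q + n(n-1)/2).
p = 1, q = 5, n = p + q = 6
n(n-1)/2 = 6 * 5 / 2 = 15
Exponent = q + n(n-1)/2 = 5 + 15 = 20
I^2 = (-1)^20 = +1


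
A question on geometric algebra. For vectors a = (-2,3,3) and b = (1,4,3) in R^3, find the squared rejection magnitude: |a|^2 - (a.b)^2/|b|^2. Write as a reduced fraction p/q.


|a|^2 = (-2)^2 + 3^2 + 3^2 = 22
|b|^2 = 1^2 + 4^2 + 3^2 = 26
a . b = (-2)*1 + 3*4 + 3*3 = 19
(a.b)^2 = 19^2 = 361
|rej|^2 = 22 - 361/26
= (572 - 361)/26
= 211/26
In lowest terms: 211/26


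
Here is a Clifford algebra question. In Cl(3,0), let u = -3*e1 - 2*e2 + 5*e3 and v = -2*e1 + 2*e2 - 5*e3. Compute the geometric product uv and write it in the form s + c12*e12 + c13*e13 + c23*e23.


In Cl(3,0): e_i^2 = 1, e_ie_j = -e_je_i for i != j.
Scalar part = u . v = (-3)*(-2) + (-2)*2 + 5*(-5)
= 6 + (-4) + (-25) = -23
e12 coeff = (-3)*2 - (-2)*(-2) = -6 - 4 = -10
e13 coeff = (-3)*(-5) - 5*(-2) = 15 - (-10) = 25
e23 coeff = (-2)*(-5) - 5*2 = 10 - 10 = 0
uv = -23 - 10*e12 + 25*e13 + 0*e23


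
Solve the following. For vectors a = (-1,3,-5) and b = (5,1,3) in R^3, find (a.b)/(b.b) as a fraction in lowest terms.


Projection coefficient = (a . b) / (b . b)
a . b = (-1)*5 + 3*1 + (-5)*3
= -5 + 3 + (-15) = -17
b . b = 5^2 + 1^2 + 3^2
= 25 + 1 + 9 = 35
Coefficient = -17/35
In lowest terms: -17/35


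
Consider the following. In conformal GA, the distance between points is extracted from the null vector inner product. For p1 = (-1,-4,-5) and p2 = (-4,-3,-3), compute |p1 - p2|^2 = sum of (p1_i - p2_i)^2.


p1 - p2 = (3, -1, -2)
|p1 - p2|^2 = 3^2 + (-1)^2 + (-2)^2
= 9 + 1 + 4
= 14


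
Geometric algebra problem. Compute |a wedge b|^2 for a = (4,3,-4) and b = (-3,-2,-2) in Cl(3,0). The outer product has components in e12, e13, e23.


a wedge b = (a1*b2 - a2*b1)*e12 + (a1*b3 - a3*b1)*e13 + (a2*b3 - a3*b2)*e23
e12 coeff: 4*(-2) - 3*(-3) = -8 - (-9) = 1
e13 coeff: 4*(-2) - (-4)*(-3) = -8 - 12 = -20
e23 coeff: 3*(-2) - (-4)*(-2) = -6 - 8 = -14
|a wedge b|^2 = 1^2 + (-20)^2 + (-14)^2
= 1 + 400 + 196
= 597


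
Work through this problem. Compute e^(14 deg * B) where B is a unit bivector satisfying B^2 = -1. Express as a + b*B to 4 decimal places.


For a unit bivector B with B^2 = -1, the exponential series gives
e^(theta*B) = cos(theta) + sin(theta)*B (the GA analogue of Euler's formula).
theta = 14 degrees = 0.244346 rad
cos(14 deg) = 0.9703
sin(14 deg) = 0.2419
exp(theta*B) = 0.9703 + 0.2419*B


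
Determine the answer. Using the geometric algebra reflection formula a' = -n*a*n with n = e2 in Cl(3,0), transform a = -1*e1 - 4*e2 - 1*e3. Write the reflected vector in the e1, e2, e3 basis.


Reflection formula: a' = -n*a*n, with n = e2 (unit vector, n^2 = 1).
For reflection through hyperplane perp to e2:
The component along e2 flips sign, others stay.
a = (-1, -4, -1)
a' = (-1, 4, -1)
a' = -1*e1 + 4*e2 - 1*e3


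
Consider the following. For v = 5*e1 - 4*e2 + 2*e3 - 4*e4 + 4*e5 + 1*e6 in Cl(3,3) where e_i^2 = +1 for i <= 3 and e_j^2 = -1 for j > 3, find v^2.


v^2 = sum of c_i^2 * e_i^2
Positive signature terms (e_i^2 = +1): 5^2 + (-4)^2 + 2^2 = 45
Negative signature terms (e_j^2 = -1): (-4)^2 + 4^2 + 1^2 = 33
v^2 = 45 - 33 = 12


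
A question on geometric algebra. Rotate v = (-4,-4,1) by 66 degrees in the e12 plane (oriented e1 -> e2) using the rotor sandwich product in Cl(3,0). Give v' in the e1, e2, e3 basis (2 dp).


Rotor R = cos(33deg) - sin(33deg)*e12
Rotation angle theta = 2 * 33 = 66 degrees in the e12 plane (e1 -> e2).
The component perpendicular to the plane (e3) is invariant: v'_3 = v3 = 1.00
cos(66deg) = 0.4067, sin(66deg) = 0.9135
v'_1 = v1*cos(theta) - v2*sin(theta) = -4*0.4067 - (-4)*0.9135 = 2.03
v'_2 = v1*sin(theta) + v2*cos(theta) = -4*0.9135 + (-4)*0.4067 = -5.28
v' = 2.03*e1 - 5.28*e2 + 1.00*e3


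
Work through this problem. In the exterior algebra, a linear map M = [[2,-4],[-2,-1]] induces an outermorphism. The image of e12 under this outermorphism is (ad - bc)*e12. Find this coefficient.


The outermorphism of a linear map f sends e1^e2 to f(e1)^f(e2).
f(e1) = 2*e1 - 2*e2
f(e2) = -4*e1 - 1*e2
f(e1) ^ f(e2) = (2*e1 - 2*e2) ^ (-4*e1 - 1*e2)
= 2*(-1)*e12 + (-2)*(-4)*e21
= (-2 - 8)*e12
= -10*e12
Coefficient = -10


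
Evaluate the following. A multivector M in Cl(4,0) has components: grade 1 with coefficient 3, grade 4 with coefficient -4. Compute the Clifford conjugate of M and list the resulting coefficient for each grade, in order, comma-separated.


Clifford conjugate sign for grade k: (-1)^(k(k+1)/2)
Grade 1: (-1)^(1*2/2) = (-1)^1 = -1, coeff 3 -> -3
Grade 4: (-1)^(4*5/2) = (-1)^10 = 1, coeff -4 -> -4
Conjugated coefficients: -3, -4


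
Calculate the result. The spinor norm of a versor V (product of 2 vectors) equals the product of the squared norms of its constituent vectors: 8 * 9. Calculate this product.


Spinor norm N(V) = |v1|^2 * |v2|^2 * ... * |v2|^2
= 8 * 9
Running product: 8, 72
N(V) = 72


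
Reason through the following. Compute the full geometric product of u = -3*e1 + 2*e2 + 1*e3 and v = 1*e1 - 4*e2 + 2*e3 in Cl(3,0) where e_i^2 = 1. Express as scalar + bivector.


In Cl(3,0): e_i^2 = 1, e_ie_j = -e_je_i for i != j.
Scalar part = u . v = (-3)*1 + 2*(-4) + 1*2
= -3 + (-8) + 2 = -9
e12 coeff = (-3)*(-4) - 2*1 = 12 - 2 = 10
e13 coeff = (-3)*2 - 1*1 = -6 - 1 = -7
e23 coeff = 2*2 - 1*(-4) = 4 - (-4) = 8
uv = -9 + 10*e12 - 7*e13 + 8*e23


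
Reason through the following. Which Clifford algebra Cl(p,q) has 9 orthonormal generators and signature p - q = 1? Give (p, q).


We need p + q = 9 and p - q = 1.
Adding: 2p = 9 + 1 = 10, so p = 5.
Then q = 9 - 5 = 4.
(p, q) = (5, 4)


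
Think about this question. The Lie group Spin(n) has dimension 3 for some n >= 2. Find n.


dim Spin(n) = dim so(n) = n(n-1)/2.
Solve n(n-1)/2 = 3, i.e. n^2 - n - 6 = 0.
Discriminant = 1 + 8*3 = 25
n = (1 + sqrt(25))/2 = (1 + 5)/2 = 3


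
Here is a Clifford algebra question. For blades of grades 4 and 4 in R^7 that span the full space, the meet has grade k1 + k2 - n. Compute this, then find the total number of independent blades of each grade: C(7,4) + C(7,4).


Meet grade = grade(A) + grade(B) - n
= 4 + 4 - 7 = 1
C(7,4) = 35
C(7,4) = 35
dim_A + dim_B = 35 + 35 = 70


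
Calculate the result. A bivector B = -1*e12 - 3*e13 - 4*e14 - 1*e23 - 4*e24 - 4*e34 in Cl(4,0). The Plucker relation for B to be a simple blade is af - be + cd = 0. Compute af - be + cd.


Plucker relation: af - be + cd
a*f = (-1)*(-4) = 4
b*e = (-3)*(-4) = 12
c*d = (-4)*(-1) = 4
af - be + cd = 4 - 12 + 4
= -4


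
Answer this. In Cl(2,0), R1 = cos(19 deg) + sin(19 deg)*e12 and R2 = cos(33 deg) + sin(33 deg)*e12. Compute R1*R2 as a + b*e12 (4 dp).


Same-plane rotors commute and their half-angles add:
R1*R2 = cos(a1 + a2) + sin(a1 + a2)*e12.
a1 + a2 = 19 + 33 = 52 deg
cos(52 deg) = 0.6157
sin(52 deg) = 0.7880
R1*R2 = 0.6157 + 0.7880*e12


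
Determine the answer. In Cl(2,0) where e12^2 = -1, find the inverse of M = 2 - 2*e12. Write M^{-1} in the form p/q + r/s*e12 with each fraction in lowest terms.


M = 2 - 2*e12, where e12^2 = -1.
Since M commutes with its reverse ~M = a - b*e12, M * ~M = a^2 - b^2*e12^2 = a^2 + b^2.
So M^{-1} = ~M / (a^2 + b^2) = (a - b*e12)/(a^2 + b^2).
a^2 + b^2 = 4 + 4 = 8
Scalar part = 2/8 = 1/4
Bivector coeff = 2/8 = 1/4
M^{-1} = 1/4 + 1/4*e12


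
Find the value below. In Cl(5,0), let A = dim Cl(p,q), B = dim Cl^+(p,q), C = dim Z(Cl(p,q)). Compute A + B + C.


n = 5 + 0 = 5
Total dim = 2^5 = 32
Even subalgebra dim = 2^4 = 16
n is odd, so center dim = 2
Sum = 32 + 16 + 2 = 50


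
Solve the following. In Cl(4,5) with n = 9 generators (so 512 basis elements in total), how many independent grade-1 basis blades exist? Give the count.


Number of grade-k basis blades in Cl(p,q) with n = p + q is C(n, k).
n = 4 + 5 = 9
C(9, 1) = 9! / (1! * 8!)
= 362880 / (1 * 40320)
= 9


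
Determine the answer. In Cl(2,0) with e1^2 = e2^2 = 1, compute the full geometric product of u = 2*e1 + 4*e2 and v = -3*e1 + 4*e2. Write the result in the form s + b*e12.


Expand: (2*e1 + 4*e2)(-3*e1 + 4*e2)
= 2*(-3)*e1e1 + 2*4*e1e2 + 4*(-3)*e2e1 + 4*4*e2e2
Using e1^2 = e2^2 = 1, e2e1 = -e1e2:
Scalar part s = 2*(-3) + 4*4 = -6 + 16 = 10
Bivector part b = 2*4 - 4*(-3) = 8 - (-12) = 20
uv = 10 + 20*e12


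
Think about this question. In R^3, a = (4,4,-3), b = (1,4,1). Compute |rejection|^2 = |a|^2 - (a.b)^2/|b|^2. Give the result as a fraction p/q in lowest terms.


|a|^2 = 4^2 + 4^2 + (-3)^2 = 41
|b|^2 = 1^2 + 4^2 + 1^2 = 18
a . b = 4*1 + 4*4 + (-3)*1 = 17
(a.b)^2 = 17^2 = 289
|rej|^2 = 41 - 289/18
= (738 - 289)/18
= 449/18
In lowest terms: 449/18


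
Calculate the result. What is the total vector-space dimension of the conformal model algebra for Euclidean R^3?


The conformal model of R^3 uses Cl(4,1): the 3 Euclidean generators plus two extra orthogonal generators e+ (e+^2 = +1) and e- (e-^2 = -1), from which the null vectors e0, einf are built.
Number of generators m = 3 + 2 = 5.
dim Cl(p,q) = 2^m = 2^5 = 32


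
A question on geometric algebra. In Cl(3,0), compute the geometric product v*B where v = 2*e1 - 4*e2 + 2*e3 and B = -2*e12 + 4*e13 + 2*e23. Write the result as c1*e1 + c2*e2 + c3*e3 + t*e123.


vB has grade-1 (vector) and grade-3 (trivector) parts: vB = (v _| B) + (v ^ B).
Vector part <vB>_1:
  e1: -v2*b12 - v3*b13 = -(-4)*(-2) - (2)*(4) = -16
  e2: v1*b12 - v3*b23 = (2)*(-2) - (2)*(2) = -8
  e3: v1*b13 + v2*b23 = (2)*(4) + (-4)*(2) = 0
Trivector part <vB>_3:
  e123: v1*b23 - v2*b13 + v3*b12 = (2)*(2) - (-4)*(4) + (2)*(-2) = 16
vB = -16*e1 - 8*e2 + 0*e3 + 16*e123


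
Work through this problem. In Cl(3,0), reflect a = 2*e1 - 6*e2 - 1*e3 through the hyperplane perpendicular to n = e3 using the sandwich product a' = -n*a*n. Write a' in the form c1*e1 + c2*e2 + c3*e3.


Reflection formula: a' = -n*a*n, with n = e3 (unit vector, n^2 = 1).
For reflection through hyperplane perp to e3:
The component along e3 flips sign, others stay.
a = (2, -6, -1)
a' = (2, -6, 1)
a' = 2*e1 - 6*e2 + 1*e3


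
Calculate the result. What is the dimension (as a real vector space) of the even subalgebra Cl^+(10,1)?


Even subalgebra dimension = 2^(n-1)
n = 10 + 1 = 11
2^(11 - 1) = 2^10 = 1024
Verification: sum of C(11,k) for even k = 1 + 55 + 330 + 462 + 165 + 11 = 1024
Result = 1024


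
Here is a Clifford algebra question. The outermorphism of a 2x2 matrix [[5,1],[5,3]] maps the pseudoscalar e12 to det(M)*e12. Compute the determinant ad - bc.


The outermorphism of a linear map f sends e1^e2 to f(e1)^f(e2).
f(e1) = 5*e1 + 5*e2
f(e2) = 1*e1 + 3*e2
f(e1) ^ f(e2) = (5*e1 + 5*e2) ^ (1*e1 + 3*e2)
= 5*3*e12 + 5*1*e21
= (15 - 5)*e12
= 10*e12
Coefficient = 10


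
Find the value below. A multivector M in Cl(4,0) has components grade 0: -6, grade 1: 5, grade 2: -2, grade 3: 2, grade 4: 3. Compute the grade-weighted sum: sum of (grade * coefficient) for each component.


Grade-weighted sum = sum of grade_k * coefficient_k
0*(-6) = 0
1*5 = 5
2*(-2) = -4
3*2 = 6
4*3 = 12
Total = 0 + 5 + (-4) + 6 + 12 = 19


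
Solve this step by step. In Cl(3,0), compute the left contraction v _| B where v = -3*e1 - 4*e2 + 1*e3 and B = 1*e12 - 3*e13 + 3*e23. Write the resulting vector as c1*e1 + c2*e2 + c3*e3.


Left contraction v _| B = <vB>_1 (grade-1 part of the geometric product vB).
Using e1_|e12 = e2, e2_|e12 = -e1, e1_|e13 = e3, e3_|e13 = -e1, e2_|e23 = e3, e3_|e23 = -e2:
e1 coeff: -v2*b12 - v3*b13 = -(-4)*(1) - (1)*(-3) = 7
e2 coeff: v1*b12 - v3*b23 = (-3)*(1) - (1)*(3) = -6
e3 coeff: v1*b13 + v2*b23 = (-3)*(-3) + (-4)*(3) = -3
v _| B = 7*e1 - 6*e2 - 3*e3


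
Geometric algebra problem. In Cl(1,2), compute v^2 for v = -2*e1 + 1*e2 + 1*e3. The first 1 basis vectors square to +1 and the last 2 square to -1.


v^2 = sum of c_i^2 * e_i^2
Positive signature terms (e_i^2 = +1): (-2)^2 = 4
Negative signature terms (e_j^2 = -1): 1^2 + 1^2 = 2
v^2 = 4 - 2 = 2


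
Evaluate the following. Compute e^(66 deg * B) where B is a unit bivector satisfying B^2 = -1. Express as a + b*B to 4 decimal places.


For a unit bivector B with B^2 = -1, the exponential series gives
e^(theta*B) = cos(theta) + sin(theta)*B (the GA analogue of Euler's formula).
theta = 66 degrees = 1.151917 rad
cos(66 deg) = 0.4067
sin(66 deg) = 0.9135
exp(theta*B) = 0.4067 + 0.9135*B


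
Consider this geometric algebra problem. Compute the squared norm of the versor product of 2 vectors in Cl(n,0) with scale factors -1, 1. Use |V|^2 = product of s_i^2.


Each vector v_i has |v_i|^2 = s_i^2
Squared scales: (-1)^2 = 1, 1^2 = 1
|V|^2 = 1 * 1
= 1


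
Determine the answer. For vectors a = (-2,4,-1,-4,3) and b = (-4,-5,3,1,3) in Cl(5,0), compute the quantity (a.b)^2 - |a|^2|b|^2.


a . b = (-2)*(-4) + 4*(-5) + (-1)*3 + (-4)*1 + 3*3
= 8 + (-20) + (-3) + (-4) + 9 = -10
|a|^2 = (-2)^2 + 4^2 + (-1)^2 + (-4)^2 + 3^2 = 46
|b|^2 = (-4)^2 + (-5)^2 + 3^2 + 1^2 + 3^2 = 60
(a.b)^2 = (-10)^2 = 100
|a|^2 * |b|^2 = 46 * 60 = 2760
Result = 100 - 2760 = -2660


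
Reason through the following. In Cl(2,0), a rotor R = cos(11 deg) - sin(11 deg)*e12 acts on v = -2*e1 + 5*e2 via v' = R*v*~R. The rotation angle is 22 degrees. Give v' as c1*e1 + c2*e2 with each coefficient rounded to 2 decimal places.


Rotor R = cos(11deg) - sin(11deg)*e12
Rotation angle theta = 2 * 11 = 22 degrees
v' = R*v*~R rotates v by theta.
cos(22deg) = 0.9272, sin(22deg) = 0.3746
v'_1 = -2*cos(22deg) - 5*sin(22deg)
= -2*0.9272 - 5*0.3746
= -3.73
v'_2 = -2*sin(22deg) + 5*cos(22deg)
= -2*0.3746 + 5*0.9272
= 3.89
v' = -3.73*e1 + 3.89*e2


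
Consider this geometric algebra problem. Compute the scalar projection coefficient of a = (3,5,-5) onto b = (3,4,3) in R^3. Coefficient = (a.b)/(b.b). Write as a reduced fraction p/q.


Projection coefficient = (a . b) / (b . b)
a . b = 3*3 + 5*4 + (-5)*3
= 9 + 20 + (-15) = 14
b . b = 3^2 + 4^2 + 3^2
= 9 + 16 + 9 = 34
Coefficient = 14/34
In lowest terms: 7/17


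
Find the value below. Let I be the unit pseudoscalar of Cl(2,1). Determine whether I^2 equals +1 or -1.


The pseudoscalar I = e1...e_n (product of all n generators) of Cl(p,q) satisfies I^2 = (-1)^(q + n(n-1)/2).
p = 2, q = 1, n = p + q = 3
n(n-1)/2 = 3 * 2 / 2 = 3
Exponent = q + n(n-1)/2 = 1 + 3 = 4
I^2 = (-1)^4 = +1


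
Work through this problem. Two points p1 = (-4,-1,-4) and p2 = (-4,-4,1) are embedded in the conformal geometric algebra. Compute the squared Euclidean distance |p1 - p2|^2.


p1 - p2 = (0, 3, -5)
|p1 - p2|^2 = 0^2 + 3^2 + (-5)^2
= 0 + 9 + 25
= 34


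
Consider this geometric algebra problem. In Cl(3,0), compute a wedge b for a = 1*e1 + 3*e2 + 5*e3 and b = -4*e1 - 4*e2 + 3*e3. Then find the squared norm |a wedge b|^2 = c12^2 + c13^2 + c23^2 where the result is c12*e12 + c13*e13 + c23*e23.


a wedge b = (a1*b2 - a2*b1)*e12 + (a1*b3 - a3*b1)*e13 + (a2*b3 - a3*b2)*e23
e12 coeff: 1*(-4) - 3*(-4) = -4 - (-12) = 8
e13 coeff: 1*3 - 5*(-4) = 3 - (-20) = 23
e23 coeff: 3*3 - 5*(-4) = 9 - (-20) = 29
|a wedge b|^2 = 8^2 + 23^2 + 29^2
= 64 + 529 + 841
= 1434


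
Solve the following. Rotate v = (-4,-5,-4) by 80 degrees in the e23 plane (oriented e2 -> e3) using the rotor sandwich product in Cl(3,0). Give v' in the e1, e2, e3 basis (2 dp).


Rotor R = cos(40deg) - sin(40deg)*e23
Rotation angle theta = 2 * 40 = 80 degrees in the e23 plane (e2 -> e3).
The component perpendicular to the plane (e1) is invariant: v'_1 = v1 = -4.00
cos(80deg) = 0.1736, sin(80deg) = 0.9848
v'_2 = v2*cos(theta) - v3*sin(theta) = -5*0.1736 - (-4)*0.9848 = 3.07
v'_3 = v2*sin(theta) + v3*cos(theta) = -5*0.9848 + (-4)*0.1736 = -5.62
v' = -4.00*e1 + 3.07*e2 - 5.62*e3


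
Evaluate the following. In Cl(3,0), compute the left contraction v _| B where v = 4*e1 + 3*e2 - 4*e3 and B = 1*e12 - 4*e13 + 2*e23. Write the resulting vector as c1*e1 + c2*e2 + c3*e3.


Left contraction v _| B = <vB>_1 (grade-1 part of the geometric product vB).
Using e1_|e12 = e2, e2_|e12 = -e1, e1_|e13 = e3, e3_|e13 = -e1, e2_|e23 = e3, e3_|e23 = -e2:
e1 coeff: -v2*b12 - v3*b13 = -(3)*(1) - (-4)*(-4) = -19
e2 coeff: v1*b12 - v3*b23 = (4)*(1) - (-4)*(2) = 12
e3 coeff: v1*b13 + v2*b23 = (4)*(-4) + (3)*(2) = -10
v _| B = -19*e1 + 12*e2 - 10*e3


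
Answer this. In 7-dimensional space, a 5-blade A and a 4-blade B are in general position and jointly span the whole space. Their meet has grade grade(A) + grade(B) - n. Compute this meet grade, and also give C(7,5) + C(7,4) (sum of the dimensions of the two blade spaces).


Meet grade = grade(A) + grade(B) - n
= 5 + 4 - 7 = 2
C(7,5) = 21
C(7,4) = 35
dim_A + dim_B = 21 + 35 = 56


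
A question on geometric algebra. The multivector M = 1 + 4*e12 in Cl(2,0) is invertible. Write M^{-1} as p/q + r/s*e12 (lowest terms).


M = 1 + 4*e12, where e12^2 = -1.
Since M commutes with its reverse ~M = a - b*e12, M * ~M = a^2 - b^2*e12^2 = a^2 + b^2.
So M^{-1} = ~M / (a^2 + b^2) = (a - b*e12)/(a^2 + b^2).
a^2 + b^2 = 1 + 16 = 17
Scalar part = 1/17 = 1/17
Bivector coeff = -4/17 = -4/17
M^{-1} = 1/17 - 4/17*e12


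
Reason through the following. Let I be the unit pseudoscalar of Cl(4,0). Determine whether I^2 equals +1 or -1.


The pseudoscalar I = e1...e_n (product of all n generators) of Cl(p,q) satisfies I^2 = (-1)^(q + n(n-1)/2).
p = 4, q = 0, n = p + q = 4
n(n-1)/2 = 4 * 3 / 2 = 6
Exponent = q + n(n-1)/2 = 0 + 6 = 6
I^2 = (-1)^6 = +1


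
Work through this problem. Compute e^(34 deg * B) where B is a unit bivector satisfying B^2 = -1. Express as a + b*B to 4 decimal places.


For a unit bivector B with B^2 = -1, the exponential series gives
e^(theta*B) = cos(theta) + sin(theta)*B (the GA analogue of Euler's formula).
theta = 34 degrees = 0.593412 rad
cos(34 deg) = 0.8290
sin(34 deg) = 0.5592
exp(theta*B) = 0.8290 + 0.5592*B


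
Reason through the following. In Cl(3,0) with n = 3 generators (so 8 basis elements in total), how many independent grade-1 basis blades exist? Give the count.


Number of grade-k basis blades in Cl(p,q) with n = p + q is C(n, k).
n = 3 + 0 = 3
C(3, 1) = 3! / (1! * 2!)
= 6 / (1 * 2)
= 3


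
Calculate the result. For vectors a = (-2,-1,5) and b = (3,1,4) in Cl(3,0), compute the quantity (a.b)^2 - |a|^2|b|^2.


a . b = (-2)*3 + (-1)*1 + 5*4
= -6 + (-1) + 20 = 13
|a|^2 = (-2)^2 + (-1)^2 + 5^2 = 30
|b|^2 = 3^2 + 1^2 + 4^2 = 26
(a.b)^2 = 13^2 = 169
|a|^2 * |b|^2 = 30 * 26 = 780
Result = 169 - 780 = -611


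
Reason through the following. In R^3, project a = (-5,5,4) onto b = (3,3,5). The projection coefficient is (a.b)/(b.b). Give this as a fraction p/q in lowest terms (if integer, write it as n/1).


Projection coefficient = (a . b) / (b . b)
a . b = (-5)*3 + 5*3 + 4*5
= -15 + 15 + 20 = 20
b . b = 3^2 + 3^2 + 5^2
= 9 + 9 + 25 = 43
Coefficient = 20/43
In lowest terms: 20/43


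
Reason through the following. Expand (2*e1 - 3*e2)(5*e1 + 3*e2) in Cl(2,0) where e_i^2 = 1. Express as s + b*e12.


Expand: (2*e1 - 3*e2)(5*e1 + 3*e2)
= 2*5*e1e1 + 2*3*e1e2 + (-3)*5*e2e1 + (-3)*3*e2e2
Using e1^2 = e2^2 = 1, e2e1 = -e1e2:
Scalar part s = 2*5 + (-3)*3 = 10 + (-9) = 1
Bivector part b = 2*3 - (-3)*5 = 6 - (-15) = 21
uv = 1 + 21*e12


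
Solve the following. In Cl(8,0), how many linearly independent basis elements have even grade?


Even subalgebra dimension = 2^(n-1)
n = 8 + 0 = 8
2^(8 - 1) = 2^7 = 128
Verification: sum of C(8,k) for even k = 1 + 28 + 70 + 28 + 1 = 128
Result = 128


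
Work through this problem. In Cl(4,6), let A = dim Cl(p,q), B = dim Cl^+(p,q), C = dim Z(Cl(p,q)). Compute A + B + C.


n = 4 + 6 = 10
Total dim = 2^10 = 1024
Even subalgebra dim = 2^9 = 512
n is even, so center dim = 1
Sum = 1024 + 512 + 1 = 1537


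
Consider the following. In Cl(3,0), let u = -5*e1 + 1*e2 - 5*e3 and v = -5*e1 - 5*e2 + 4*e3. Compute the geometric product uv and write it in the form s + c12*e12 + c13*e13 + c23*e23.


In Cl(3,0): e_i^2 = 1, e_ie_j = -e_je_i for i != j.
Scalar part = u . v = (-5)*(-5) + 1*(-5) + (-5)*4
= 25 + (-5) + (-20) = 0
e12 coeff = (-5)*(-5) - 1*(-5) = 25 - (-5) = 30
e13 coeff = (-5)*4 - (-5)*(-5) = -20 - 25 = -45
e23 coeff = 1*4 - (-5)*(-5) = 4 - 25 = -21
uv = 0 + 30*e12 - 45*e13 - 21*e23


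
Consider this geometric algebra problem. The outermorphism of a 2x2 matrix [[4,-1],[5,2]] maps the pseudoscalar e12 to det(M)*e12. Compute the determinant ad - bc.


The outermorphism of a linear map f sends e1^e2 to f(e1)^f(e2).
f(e1) = 4*e1 + 5*e2
f(e2) = -1*e1 + 2*e2
f(e1) ^ f(e2) = (4*e1 + 5*e2) ^ (-1*e1 + 2*e2)
= 4*2*e12 + 5*(-1)*e21
= (8 - (-5))*e12
= 13*e12
Coefficient = 13


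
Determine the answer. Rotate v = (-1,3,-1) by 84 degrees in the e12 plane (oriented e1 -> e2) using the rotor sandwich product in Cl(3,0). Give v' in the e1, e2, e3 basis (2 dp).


Rotor R = cos(42deg) - sin(42deg)*e12
Rotation angle theta = 2 * 42 = 84 degrees in the e12 plane (e1 -> e2).
The component perpendicular to the plane (e3) is invariant: v'_3 = v3 = -1.00
cos(84deg) = 0.1045, sin(84deg) = 0.9945
v'_1 = v1*cos(theta) - v2*sin(theta) = -1*0.1045 - 3*0.9945 = -3.09
v'_2 = v1*sin(theta) + v2*cos(theta) = -1*0.9945 + 3*0.1045 = -0.68
v' = -3.09*e1 - 0.68*e2 - 1.00*e3


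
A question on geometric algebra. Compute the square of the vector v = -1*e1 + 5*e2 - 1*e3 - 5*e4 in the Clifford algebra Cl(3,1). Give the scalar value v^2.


v^2 = sum of c_i^2 * e_i^2
Positive signature terms (e_i^2 = +1): (-1)^2 + 5^2 + (-1)^2 = 27
Negative signature terms (e_j^2 = -1): (-5)^2 = 25
v^2 = 27 - 25 = 2


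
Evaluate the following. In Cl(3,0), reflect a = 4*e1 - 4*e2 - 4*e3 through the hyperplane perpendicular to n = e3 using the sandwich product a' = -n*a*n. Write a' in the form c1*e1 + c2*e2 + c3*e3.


Reflection formula: a' = -n*a*n, with n = e3 (unit vector, n^2 = 1).
For reflection through hyperplane perp to e3:
The component along e3 flips sign, others stay.
a = (4, -4, -4)
a' = (4, -4, 4)
a' = 4*e1 - 4*e2 + 4*e3


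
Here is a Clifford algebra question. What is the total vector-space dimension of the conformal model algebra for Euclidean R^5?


The conformal model of R^5 uses Cl(6,1): the 5 Euclidean generators plus two extra orthogonal generators e+ (e+^2 = +1) and e- (e-^2 = -1), from which the null vectors e0, einf are built.
Number of generators m = 5 + 2 = 7.
dim Cl(p,q) = 2^m = 2^7 = 128


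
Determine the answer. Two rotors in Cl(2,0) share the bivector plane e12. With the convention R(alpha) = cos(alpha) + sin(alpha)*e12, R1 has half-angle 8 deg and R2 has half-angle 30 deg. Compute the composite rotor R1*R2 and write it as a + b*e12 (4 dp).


Same-plane rotors commute and their half-angles add:
R1*R2 = cos(a1 + a2) + sin(a1 + a2)*e12.
a1 + a2 = 8 + 30 = 38 deg
cos(38 deg) = 0.7880
sin(38 deg) = 0.6157
R1*R2 = 0.7880 + 0.6157*e12


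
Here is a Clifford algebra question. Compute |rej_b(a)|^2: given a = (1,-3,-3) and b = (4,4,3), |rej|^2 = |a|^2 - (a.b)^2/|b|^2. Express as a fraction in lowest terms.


|a|^2 = 1^2 + (-3)^2 + (-3)^2 = 19
|b|^2 = 4^2 + 4^2 + 3^2 = 41
a . b = 1*4 + (-3)*4 + (-3)*3 = -17
(a.b)^2 = (-17)^2 = 289
|rej|^2 = 19 - 289/41
= (779 - 289)/41
= 490/41
In lowest terms: 490/41


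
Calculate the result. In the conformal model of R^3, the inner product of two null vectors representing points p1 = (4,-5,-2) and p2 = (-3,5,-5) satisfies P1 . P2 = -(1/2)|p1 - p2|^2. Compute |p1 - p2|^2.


p1 - p2 = (7, -10, 3)
|p1 - p2|^2 = 7^2 + (-10)^2 + 3^2
= 49 + 100 + 9
= 158


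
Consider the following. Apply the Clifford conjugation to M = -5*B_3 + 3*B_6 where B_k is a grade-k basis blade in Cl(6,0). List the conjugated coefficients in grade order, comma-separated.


Clifford conjugate sign for grade k: (-1)^(k(k+1)/2)
Grade 3: (-1)^(3*4/2) = (-1)^6 = 1, coeff -5 -> -5
Grade 6: (-1)^(6*7/2) = (-1)^21 = -1, coeff 3 -> -3
Conjugated coefficients: -5, -3


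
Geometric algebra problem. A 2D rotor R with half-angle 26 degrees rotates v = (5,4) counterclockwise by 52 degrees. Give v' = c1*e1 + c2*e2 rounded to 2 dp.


Rotor R = cos(26deg) - sin(26deg)*e12
Rotation angle theta = 2 * 26 = 52 degrees
v' = R*v*~R rotates v by theta.
cos(52deg) = 0.6157, sin(52deg) = 0.7880
v'_1 = 5*cos(52deg) - 4*sin(52deg)
= 5*0.6157 - 4*0.7880
= -0.07
v'_2 = 5*sin(52deg) + 4*cos(52deg)
= 5*0.7880 + 4*0.6157
= 6.40
v' = -0.07*e1 + 6.40*e2


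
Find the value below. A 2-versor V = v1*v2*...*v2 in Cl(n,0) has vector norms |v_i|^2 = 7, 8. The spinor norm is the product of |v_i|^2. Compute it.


Spinor norm N(V) = |v1|^2 * |v2|^2 * ... * |v2|^2
= 7 * 8
Running product: 7, 56
N(V) = 56


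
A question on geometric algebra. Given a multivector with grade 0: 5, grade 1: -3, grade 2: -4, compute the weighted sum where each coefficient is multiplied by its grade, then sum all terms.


Grade-weighted sum = sum of grade_k * coefficient_k
0*5 = 0
1*(-3) = -3
2*(-4) = -8
Total = 0 + (-3) + (-8) = -11


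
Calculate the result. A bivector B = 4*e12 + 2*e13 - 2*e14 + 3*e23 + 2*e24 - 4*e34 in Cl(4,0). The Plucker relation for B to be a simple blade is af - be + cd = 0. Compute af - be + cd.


Plucker relation: af - be + cd
a*f = 4*(-4) = -16
b*e = 2*2 = 4
c*d = (-2)*3 = -6
af - be + cd = -16 - 4 + (-6)
= -26


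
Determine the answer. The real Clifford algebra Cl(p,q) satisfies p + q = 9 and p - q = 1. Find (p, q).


We need p + q = 9 and p - q = 1.
Adding: 2p = 9 + 1 = 10, so p = 5.
Then q = 9 - 5 = 4.
(p, q) = (5, 4)


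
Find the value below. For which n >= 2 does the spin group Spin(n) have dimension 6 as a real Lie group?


dim Spin(n) = dim so(n) = n(n-1)/2.
Solve n(n-1)/2 = 6, i.e. n^2 - n - 12 = 0.
Discriminant = 1 + 8*6 = 49
n = (1 + sqrt(49))/2 = (1 + 7)/2 = 4


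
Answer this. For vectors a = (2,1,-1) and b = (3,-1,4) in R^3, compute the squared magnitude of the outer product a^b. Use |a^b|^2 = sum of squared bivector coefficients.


a wedge b = (a1*b2 - a2*b1)*e12 + (a1*b3 - a3*b1)*e13 + (a2*b3 - a3*b2)*e23
e12 coeff: 2*(-1) - 1*3 = -2 - 3 = -5
e13 coeff: 2*4 - (-1)*3 = 8 - (-3) = 11
e23 coeff: 1*4 - (-1)*(-1) = 4 - 1 = 3
|a wedge b|^2 = (-5)^2 + 11^2 + 3^2
= 25 + 121 + 9
= 155


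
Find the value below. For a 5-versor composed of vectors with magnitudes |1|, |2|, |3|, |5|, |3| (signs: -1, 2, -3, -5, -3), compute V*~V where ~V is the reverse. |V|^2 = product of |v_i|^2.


Each vector v_i has |v_i|^2 = s_i^2
Squared scales: (-1)^2 = 1, 2^2 = 4, (-3)^2 = 9, (-5)^2 = 25, (-3)^2 = 9
|V|^2 = 1 * 4 * 9 * 25 * 9
= 8100


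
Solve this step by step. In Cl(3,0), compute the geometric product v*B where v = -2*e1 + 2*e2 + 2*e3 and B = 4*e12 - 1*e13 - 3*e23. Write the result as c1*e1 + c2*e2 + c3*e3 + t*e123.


vB has grade-1 (vector) and grade-3 (trivector) parts: vB = (v _| B) + (v ^ B).
Vector part <vB>_1:
  e1: -v2*b12 - v3*b13 = -(2)*(4) - (2)*(-1) = -6
  e2: v1*b12 - v3*b23 = (-2)*(4) - (2)*(-3) = -2
  e3: v1*b13 + v2*b23 = (-2)*(-1) + (2)*(-3) = -4
Trivector part <vB>_3:
  e123: v1*b23 - v2*b13 + v3*b12 = (-2)*(-3) - (2)*(-1) + (2)*(4) = 16
vB = -6*e1 - 2*e2 - 4*e3 + 16*e123


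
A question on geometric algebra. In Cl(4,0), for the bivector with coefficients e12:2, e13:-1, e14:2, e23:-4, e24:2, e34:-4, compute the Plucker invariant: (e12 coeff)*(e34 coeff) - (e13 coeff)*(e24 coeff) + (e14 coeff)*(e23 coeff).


Plucker relation: af - be + cd
a*f = 2*(-4) = -8
b*e = (-1)*2 = -2
c*d = 2*(-4) = -8
af - be + cd = -8 - (-2) + (-8)
= -14


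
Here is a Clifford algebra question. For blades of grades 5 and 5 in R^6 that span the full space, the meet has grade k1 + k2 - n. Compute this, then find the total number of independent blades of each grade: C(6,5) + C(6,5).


Meet grade = grade(A) + grade(B) - n
= 5 + 5 - 6 = 4
C(6,5) = 6
C(6,5) = 6
dim_A + dim_B = 6 + 6 = 12


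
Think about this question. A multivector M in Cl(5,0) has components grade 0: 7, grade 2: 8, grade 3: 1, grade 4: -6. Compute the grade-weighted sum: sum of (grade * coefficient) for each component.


Grade-weighted sum = sum of grade_k * coefficient_k
0*7 = 0
2*8 = 16
3*1 = 3
4*(-6) = -24
Total = 0 + 16 + 3 + (-24) = -5


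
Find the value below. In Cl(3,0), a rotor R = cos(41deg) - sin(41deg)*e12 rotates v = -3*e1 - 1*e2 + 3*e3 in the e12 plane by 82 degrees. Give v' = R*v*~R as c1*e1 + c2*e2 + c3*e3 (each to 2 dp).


Rotor R = cos(41deg) - sin(41deg)*e12
Rotation angle theta = 2 * 41 = 82 degrees in the e12 plane (e1 -> e2).
The component perpendicular to the plane (e3) is invariant: v'_3 = v3 = 3.00
cos(82deg) = 0.1392, sin(82deg) = 0.9903
v'_1 = v1*cos(theta) - v2*sin(theta) = -3*0.1392 - (-1)*0.9903 = 0.57
v'_2 = v1*sin(theta) + v2*cos(theta) = -3*0.9903 + (-1)*0.1392 = -3.11
v' = 0.57*e1 - 3.11*e2 + 3.00*e3


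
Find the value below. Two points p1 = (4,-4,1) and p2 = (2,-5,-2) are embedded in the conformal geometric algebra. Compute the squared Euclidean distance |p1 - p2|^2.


p1 - p2 = (2, 1, 3)
|p1 - p2|^2 = 2^2 + 1^2 + 3^2
= 4 + 1 + 9
= 14


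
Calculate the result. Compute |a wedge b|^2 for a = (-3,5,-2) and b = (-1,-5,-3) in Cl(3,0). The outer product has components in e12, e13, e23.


a wedge b = (a1*b2 - a2*b1)*e12 + (a1*b3 - a3*b1)*e13 + (a2*b3 - a3*b2)*e23
e12 coeff: (-3)*(-5) - 5*(-1) = 15 - (-5) = 20
e13 coeff: (-3)*(-3) - (-2)*(-1) = 9 - 2 = 7
e23 coeff: 5*(-3) - (-2)*(-5) = -15 - 10 = -25
|a wedge b|^2 = 20^2 + 7^2 + (-25)^2
= 400 + 49 + 625
= 1074
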